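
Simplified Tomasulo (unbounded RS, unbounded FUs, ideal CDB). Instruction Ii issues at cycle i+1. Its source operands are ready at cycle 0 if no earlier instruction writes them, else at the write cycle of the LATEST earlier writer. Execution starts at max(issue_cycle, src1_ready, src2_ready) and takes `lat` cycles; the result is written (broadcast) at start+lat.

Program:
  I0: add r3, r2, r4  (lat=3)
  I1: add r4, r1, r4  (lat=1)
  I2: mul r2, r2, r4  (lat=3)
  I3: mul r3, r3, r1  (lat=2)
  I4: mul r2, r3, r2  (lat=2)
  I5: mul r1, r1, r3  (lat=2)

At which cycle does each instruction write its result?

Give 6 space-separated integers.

I0 add r3: issue@1 deps=(None,None) exec_start@1 write@4
I1 add r4: issue@2 deps=(None,None) exec_start@2 write@3
I2 mul r2: issue@3 deps=(None,1) exec_start@3 write@6
I3 mul r3: issue@4 deps=(0,None) exec_start@4 write@6
I4 mul r2: issue@5 deps=(3,2) exec_start@6 write@8
I5 mul r1: issue@6 deps=(None,3) exec_start@6 write@8

Answer: 4 3 6 6 8 8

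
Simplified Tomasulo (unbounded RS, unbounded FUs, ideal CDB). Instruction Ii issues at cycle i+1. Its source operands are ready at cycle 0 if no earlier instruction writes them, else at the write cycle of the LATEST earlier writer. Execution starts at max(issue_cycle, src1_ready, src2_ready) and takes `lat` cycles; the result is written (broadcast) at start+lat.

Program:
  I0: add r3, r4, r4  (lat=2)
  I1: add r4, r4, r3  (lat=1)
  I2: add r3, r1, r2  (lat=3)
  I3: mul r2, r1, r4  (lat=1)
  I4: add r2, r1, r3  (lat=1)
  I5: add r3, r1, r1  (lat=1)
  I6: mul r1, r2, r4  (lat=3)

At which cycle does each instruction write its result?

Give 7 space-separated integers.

Answer: 3 4 6 5 7 7 10

Derivation:
I0 add r3: issue@1 deps=(None,None) exec_start@1 write@3
I1 add r4: issue@2 deps=(None,0) exec_start@3 write@4
I2 add r3: issue@3 deps=(None,None) exec_start@3 write@6
I3 mul r2: issue@4 deps=(None,1) exec_start@4 write@5
I4 add r2: issue@5 deps=(None,2) exec_start@6 write@7
I5 add r3: issue@6 deps=(None,None) exec_start@6 write@7
I6 mul r1: issue@7 deps=(4,1) exec_start@7 write@10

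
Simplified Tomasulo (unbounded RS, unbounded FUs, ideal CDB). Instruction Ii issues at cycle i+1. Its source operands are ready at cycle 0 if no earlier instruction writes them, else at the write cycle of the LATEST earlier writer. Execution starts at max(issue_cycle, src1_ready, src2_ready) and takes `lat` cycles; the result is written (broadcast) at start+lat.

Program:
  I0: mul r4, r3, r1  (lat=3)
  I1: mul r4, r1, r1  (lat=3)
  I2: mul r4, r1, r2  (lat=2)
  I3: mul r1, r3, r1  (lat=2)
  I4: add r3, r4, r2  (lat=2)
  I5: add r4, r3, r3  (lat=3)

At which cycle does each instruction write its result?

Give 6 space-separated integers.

Answer: 4 5 5 6 7 10

Derivation:
I0 mul r4: issue@1 deps=(None,None) exec_start@1 write@4
I1 mul r4: issue@2 deps=(None,None) exec_start@2 write@5
I2 mul r4: issue@3 deps=(None,None) exec_start@3 write@5
I3 mul r1: issue@4 deps=(None,None) exec_start@4 write@6
I4 add r3: issue@5 deps=(2,None) exec_start@5 write@7
I5 add r4: issue@6 deps=(4,4) exec_start@7 write@10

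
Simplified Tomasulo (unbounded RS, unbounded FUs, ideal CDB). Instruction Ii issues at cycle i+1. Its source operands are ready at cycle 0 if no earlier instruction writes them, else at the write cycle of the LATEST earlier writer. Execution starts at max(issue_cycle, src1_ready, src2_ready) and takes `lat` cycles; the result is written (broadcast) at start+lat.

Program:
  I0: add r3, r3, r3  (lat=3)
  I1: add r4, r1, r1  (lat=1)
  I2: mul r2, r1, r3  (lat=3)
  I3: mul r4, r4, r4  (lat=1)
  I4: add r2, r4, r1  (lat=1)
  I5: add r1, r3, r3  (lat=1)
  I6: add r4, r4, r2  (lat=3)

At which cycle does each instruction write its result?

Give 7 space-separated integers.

I0 add r3: issue@1 deps=(None,None) exec_start@1 write@4
I1 add r4: issue@2 deps=(None,None) exec_start@2 write@3
I2 mul r2: issue@3 deps=(None,0) exec_start@4 write@7
I3 mul r4: issue@4 deps=(1,1) exec_start@4 write@5
I4 add r2: issue@5 deps=(3,None) exec_start@5 write@6
I5 add r1: issue@6 deps=(0,0) exec_start@6 write@7
I6 add r4: issue@7 deps=(3,4) exec_start@7 write@10

Answer: 4 3 7 5 6 7 10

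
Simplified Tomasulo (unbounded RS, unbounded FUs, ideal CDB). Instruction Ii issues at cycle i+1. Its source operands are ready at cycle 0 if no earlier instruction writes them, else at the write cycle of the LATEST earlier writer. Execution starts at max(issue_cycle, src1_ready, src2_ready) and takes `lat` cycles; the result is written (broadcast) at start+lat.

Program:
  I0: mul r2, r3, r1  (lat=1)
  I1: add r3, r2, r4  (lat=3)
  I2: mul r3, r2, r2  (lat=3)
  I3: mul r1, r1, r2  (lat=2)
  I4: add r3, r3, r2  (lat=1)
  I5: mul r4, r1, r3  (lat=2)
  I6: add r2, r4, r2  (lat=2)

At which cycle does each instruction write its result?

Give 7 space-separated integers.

I0 mul r2: issue@1 deps=(None,None) exec_start@1 write@2
I1 add r3: issue@2 deps=(0,None) exec_start@2 write@5
I2 mul r3: issue@3 deps=(0,0) exec_start@3 write@6
I3 mul r1: issue@4 deps=(None,0) exec_start@4 write@6
I4 add r3: issue@5 deps=(2,0) exec_start@6 write@7
I5 mul r4: issue@6 deps=(3,4) exec_start@7 write@9
I6 add r2: issue@7 deps=(5,0) exec_start@9 write@11

Answer: 2 5 6 6 7 9 11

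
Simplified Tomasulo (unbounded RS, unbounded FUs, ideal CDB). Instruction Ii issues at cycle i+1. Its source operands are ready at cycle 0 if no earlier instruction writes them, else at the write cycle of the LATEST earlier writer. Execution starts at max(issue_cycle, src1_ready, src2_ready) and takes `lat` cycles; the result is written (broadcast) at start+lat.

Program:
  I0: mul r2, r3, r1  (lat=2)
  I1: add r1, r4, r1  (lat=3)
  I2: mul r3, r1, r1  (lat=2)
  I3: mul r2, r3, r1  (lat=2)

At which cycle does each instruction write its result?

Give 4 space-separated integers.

Answer: 3 5 7 9

Derivation:
I0 mul r2: issue@1 deps=(None,None) exec_start@1 write@3
I1 add r1: issue@2 deps=(None,None) exec_start@2 write@5
I2 mul r3: issue@3 deps=(1,1) exec_start@5 write@7
I3 mul r2: issue@4 deps=(2,1) exec_start@7 write@9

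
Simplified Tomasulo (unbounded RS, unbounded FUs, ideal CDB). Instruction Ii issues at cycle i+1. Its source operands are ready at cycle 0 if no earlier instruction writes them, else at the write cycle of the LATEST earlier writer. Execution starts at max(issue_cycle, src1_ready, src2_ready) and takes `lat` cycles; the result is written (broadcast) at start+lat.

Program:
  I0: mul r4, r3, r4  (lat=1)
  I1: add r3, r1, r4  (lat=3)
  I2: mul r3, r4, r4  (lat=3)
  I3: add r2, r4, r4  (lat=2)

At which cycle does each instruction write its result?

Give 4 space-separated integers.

I0 mul r4: issue@1 deps=(None,None) exec_start@1 write@2
I1 add r3: issue@2 deps=(None,0) exec_start@2 write@5
I2 mul r3: issue@3 deps=(0,0) exec_start@3 write@6
I3 add r2: issue@4 deps=(0,0) exec_start@4 write@6

Answer: 2 5 6 6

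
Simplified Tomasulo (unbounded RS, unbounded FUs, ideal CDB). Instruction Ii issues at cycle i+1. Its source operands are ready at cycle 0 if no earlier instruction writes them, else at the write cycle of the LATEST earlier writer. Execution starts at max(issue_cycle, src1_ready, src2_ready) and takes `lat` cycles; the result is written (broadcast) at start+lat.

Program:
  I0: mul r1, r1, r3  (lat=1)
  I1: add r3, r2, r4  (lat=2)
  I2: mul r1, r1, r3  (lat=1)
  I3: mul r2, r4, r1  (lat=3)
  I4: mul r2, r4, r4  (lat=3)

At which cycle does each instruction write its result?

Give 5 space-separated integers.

I0 mul r1: issue@1 deps=(None,None) exec_start@1 write@2
I1 add r3: issue@2 deps=(None,None) exec_start@2 write@4
I2 mul r1: issue@3 deps=(0,1) exec_start@4 write@5
I3 mul r2: issue@4 deps=(None,2) exec_start@5 write@8
I4 mul r2: issue@5 deps=(None,None) exec_start@5 write@8

Answer: 2 4 5 8 8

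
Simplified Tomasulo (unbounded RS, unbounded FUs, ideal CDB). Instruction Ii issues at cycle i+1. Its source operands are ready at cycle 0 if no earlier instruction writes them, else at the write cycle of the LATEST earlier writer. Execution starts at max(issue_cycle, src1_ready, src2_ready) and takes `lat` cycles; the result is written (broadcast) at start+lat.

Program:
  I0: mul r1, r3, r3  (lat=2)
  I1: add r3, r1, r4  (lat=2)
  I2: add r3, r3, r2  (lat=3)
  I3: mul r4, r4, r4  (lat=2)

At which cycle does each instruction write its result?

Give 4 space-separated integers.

I0 mul r1: issue@1 deps=(None,None) exec_start@1 write@3
I1 add r3: issue@2 deps=(0,None) exec_start@3 write@5
I2 add r3: issue@3 deps=(1,None) exec_start@5 write@8
I3 mul r4: issue@4 deps=(None,None) exec_start@4 write@6

Answer: 3 5 8 6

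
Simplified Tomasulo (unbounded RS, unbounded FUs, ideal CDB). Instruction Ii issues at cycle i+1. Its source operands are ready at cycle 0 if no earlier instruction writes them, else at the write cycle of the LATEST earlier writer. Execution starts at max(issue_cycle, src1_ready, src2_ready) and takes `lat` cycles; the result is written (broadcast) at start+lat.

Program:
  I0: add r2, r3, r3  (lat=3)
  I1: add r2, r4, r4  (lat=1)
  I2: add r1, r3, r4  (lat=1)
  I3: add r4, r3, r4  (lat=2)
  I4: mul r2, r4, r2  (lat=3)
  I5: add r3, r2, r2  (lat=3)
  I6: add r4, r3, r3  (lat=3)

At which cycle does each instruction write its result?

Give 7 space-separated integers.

Answer: 4 3 4 6 9 12 15

Derivation:
I0 add r2: issue@1 deps=(None,None) exec_start@1 write@4
I1 add r2: issue@2 deps=(None,None) exec_start@2 write@3
I2 add r1: issue@3 deps=(None,None) exec_start@3 write@4
I3 add r4: issue@4 deps=(None,None) exec_start@4 write@6
I4 mul r2: issue@5 deps=(3,1) exec_start@6 write@9
I5 add r3: issue@6 deps=(4,4) exec_start@9 write@12
I6 add r4: issue@7 deps=(5,5) exec_start@12 write@15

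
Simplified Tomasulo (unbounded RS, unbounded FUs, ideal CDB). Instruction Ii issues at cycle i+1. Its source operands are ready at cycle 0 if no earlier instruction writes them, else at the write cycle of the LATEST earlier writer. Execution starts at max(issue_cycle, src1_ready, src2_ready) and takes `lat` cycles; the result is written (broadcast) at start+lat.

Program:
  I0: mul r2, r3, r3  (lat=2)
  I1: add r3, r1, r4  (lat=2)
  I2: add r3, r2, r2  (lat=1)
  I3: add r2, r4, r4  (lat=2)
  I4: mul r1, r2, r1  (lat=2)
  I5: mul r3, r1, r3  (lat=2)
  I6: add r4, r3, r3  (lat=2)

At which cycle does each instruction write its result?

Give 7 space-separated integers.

Answer: 3 4 4 6 8 10 12

Derivation:
I0 mul r2: issue@1 deps=(None,None) exec_start@1 write@3
I1 add r3: issue@2 deps=(None,None) exec_start@2 write@4
I2 add r3: issue@3 deps=(0,0) exec_start@3 write@4
I3 add r2: issue@4 deps=(None,None) exec_start@4 write@6
I4 mul r1: issue@5 deps=(3,None) exec_start@6 write@8
I5 mul r3: issue@6 deps=(4,2) exec_start@8 write@10
I6 add r4: issue@7 deps=(5,5) exec_start@10 write@12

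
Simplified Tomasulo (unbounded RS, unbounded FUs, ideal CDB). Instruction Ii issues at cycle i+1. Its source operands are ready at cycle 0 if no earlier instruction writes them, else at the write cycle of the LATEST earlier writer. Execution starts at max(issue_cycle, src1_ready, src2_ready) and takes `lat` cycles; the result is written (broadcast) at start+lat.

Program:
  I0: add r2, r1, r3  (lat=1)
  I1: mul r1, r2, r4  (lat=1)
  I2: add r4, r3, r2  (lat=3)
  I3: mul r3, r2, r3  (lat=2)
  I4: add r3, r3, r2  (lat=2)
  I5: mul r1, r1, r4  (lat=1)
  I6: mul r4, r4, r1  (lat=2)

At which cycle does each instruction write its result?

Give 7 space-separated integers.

Answer: 2 3 6 6 8 7 9

Derivation:
I0 add r2: issue@1 deps=(None,None) exec_start@1 write@2
I1 mul r1: issue@2 deps=(0,None) exec_start@2 write@3
I2 add r4: issue@3 deps=(None,0) exec_start@3 write@6
I3 mul r3: issue@4 deps=(0,None) exec_start@4 write@6
I4 add r3: issue@5 deps=(3,0) exec_start@6 write@8
I5 mul r1: issue@6 deps=(1,2) exec_start@6 write@7
I6 mul r4: issue@7 deps=(2,5) exec_start@7 write@9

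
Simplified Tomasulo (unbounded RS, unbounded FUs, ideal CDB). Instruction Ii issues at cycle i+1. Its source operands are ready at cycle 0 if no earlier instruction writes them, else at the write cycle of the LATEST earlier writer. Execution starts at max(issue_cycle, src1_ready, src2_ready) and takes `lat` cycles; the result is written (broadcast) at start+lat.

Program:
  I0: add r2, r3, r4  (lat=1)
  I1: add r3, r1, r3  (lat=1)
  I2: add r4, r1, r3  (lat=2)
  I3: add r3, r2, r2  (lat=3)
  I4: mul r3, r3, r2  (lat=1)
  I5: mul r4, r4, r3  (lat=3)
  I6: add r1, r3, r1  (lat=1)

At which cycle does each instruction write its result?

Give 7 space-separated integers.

I0 add r2: issue@1 deps=(None,None) exec_start@1 write@2
I1 add r3: issue@2 deps=(None,None) exec_start@2 write@3
I2 add r4: issue@3 deps=(None,1) exec_start@3 write@5
I3 add r3: issue@4 deps=(0,0) exec_start@4 write@7
I4 mul r3: issue@5 deps=(3,0) exec_start@7 write@8
I5 mul r4: issue@6 deps=(2,4) exec_start@8 write@11
I6 add r1: issue@7 deps=(4,None) exec_start@8 write@9

Answer: 2 3 5 7 8 11 9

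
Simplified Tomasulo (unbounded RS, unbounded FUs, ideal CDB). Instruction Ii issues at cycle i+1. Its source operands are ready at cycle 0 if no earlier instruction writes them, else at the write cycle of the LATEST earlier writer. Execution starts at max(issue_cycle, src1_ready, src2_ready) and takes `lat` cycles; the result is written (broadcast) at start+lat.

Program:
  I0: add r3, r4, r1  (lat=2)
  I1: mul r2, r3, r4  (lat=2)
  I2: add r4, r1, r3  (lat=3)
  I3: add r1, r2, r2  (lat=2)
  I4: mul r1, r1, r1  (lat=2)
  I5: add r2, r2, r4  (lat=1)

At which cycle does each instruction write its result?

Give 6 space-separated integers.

I0 add r3: issue@1 deps=(None,None) exec_start@1 write@3
I1 mul r2: issue@2 deps=(0,None) exec_start@3 write@5
I2 add r4: issue@3 deps=(None,0) exec_start@3 write@6
I3 add r1: issue@4 deps=(1,1) exec_start@5 write@7
I4 mul r1: issue@5 deps=(3,3) exec_start@7 write@9
I5 add r2: issue@6 deps=(1,2) exec_start@6 write@7

Answer: 3 5 6 7 9 7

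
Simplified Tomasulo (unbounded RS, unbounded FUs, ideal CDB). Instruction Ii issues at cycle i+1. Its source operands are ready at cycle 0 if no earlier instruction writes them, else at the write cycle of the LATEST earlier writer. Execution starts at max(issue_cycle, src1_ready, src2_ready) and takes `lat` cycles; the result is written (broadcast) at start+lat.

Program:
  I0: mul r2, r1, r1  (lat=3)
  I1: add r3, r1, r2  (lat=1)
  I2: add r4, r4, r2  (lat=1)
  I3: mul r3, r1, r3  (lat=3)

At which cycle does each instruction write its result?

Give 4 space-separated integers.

I0 mul r2: issue@1 deps=(None,None) exec_start@1 write@4
I1 add r3: issue@2 deps=(None,0) exec_start@4 write@5
I2 add r4: issue@3 deps=(None,0) exec_start@4 write@5
I3 mul r3: issue@4 deps=(None,1) exec_start@5 write@8

Answer: 4 5 5 8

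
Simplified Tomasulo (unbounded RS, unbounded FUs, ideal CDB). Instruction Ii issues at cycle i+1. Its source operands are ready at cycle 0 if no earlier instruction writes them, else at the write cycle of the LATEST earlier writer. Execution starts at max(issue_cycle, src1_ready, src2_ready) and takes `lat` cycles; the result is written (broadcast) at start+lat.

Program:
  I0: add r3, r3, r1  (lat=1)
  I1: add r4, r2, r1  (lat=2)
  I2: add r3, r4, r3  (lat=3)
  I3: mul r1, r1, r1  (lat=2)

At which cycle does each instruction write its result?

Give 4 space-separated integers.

I0 add r3: issue@1 deps=(None,None) exec_start@1 write@2
I1 add r4: issue@2 deps=(None,None) exec_start@2 write@4
I2 add r3: issue@3 deps=(1,0) exec_start@4 write@7
I3 mul r1: issue@4 deps=(None,None) exec_start@4 write@6

Answer: 2 4 7 6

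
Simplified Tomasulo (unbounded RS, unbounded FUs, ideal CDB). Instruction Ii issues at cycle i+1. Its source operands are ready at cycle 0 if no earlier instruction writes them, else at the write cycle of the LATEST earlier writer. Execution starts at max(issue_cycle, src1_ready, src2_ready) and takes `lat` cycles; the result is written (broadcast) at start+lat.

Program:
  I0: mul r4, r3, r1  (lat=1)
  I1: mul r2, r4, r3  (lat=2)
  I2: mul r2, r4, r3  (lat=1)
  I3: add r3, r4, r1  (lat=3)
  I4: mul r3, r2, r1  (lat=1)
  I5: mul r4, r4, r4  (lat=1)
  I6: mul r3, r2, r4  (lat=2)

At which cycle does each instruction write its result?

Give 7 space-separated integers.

I0 mul r4: issue@1 deps=(None,None) exec_start@1 write@2
I1 mul r2: issue@2 deps=(0,None) exec_start@2 write@4
I2 mul r2: issue@3 deps=(0,None) exec_start@3 write@4
I3 add r3: issue@4 deps=(0,None) exec_start@4 write@7
I4 mul r3: issue@5 deps=(2,None) exec_start@5 write@6
I5 mul r4: issue@6 deps=(0,0) exec_start@6 write@7
I6 mul r3: issue@7 deps=(2,5) exec_start@7 write@9

Answer: 2 4 4 7 6 7 9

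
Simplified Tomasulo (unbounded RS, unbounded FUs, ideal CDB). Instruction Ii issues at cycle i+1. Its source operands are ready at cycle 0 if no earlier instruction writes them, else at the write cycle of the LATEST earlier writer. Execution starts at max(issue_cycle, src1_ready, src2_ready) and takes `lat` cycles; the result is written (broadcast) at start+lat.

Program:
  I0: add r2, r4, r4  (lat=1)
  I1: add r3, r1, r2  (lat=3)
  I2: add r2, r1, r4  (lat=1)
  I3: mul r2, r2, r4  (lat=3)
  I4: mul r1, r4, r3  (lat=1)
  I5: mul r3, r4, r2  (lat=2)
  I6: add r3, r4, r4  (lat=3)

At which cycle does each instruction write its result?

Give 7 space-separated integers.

Answer: 2 5 4 7 6 9 10

Derivation:
I0 add r2: issue@1 deps=(None,None) exec_start@1 write@2
I1 add r3: issue@2 deps=(None,0) exec_start@2 write@5
I2 add r2: issue@3 deps=(None,None) exec_start@3 write@4
I3 mul r2: issue@4 deps=(2,None) exec_start@4 write@7
I4 mul r1: issue@5 deps=(None,1) exec_start@5 write@6
I5 mul r3: issue@6 deps=(None,3) exec_start@7 write@9
I6 add r3: issue@7 deps=(None,None) exec_start@7 write@10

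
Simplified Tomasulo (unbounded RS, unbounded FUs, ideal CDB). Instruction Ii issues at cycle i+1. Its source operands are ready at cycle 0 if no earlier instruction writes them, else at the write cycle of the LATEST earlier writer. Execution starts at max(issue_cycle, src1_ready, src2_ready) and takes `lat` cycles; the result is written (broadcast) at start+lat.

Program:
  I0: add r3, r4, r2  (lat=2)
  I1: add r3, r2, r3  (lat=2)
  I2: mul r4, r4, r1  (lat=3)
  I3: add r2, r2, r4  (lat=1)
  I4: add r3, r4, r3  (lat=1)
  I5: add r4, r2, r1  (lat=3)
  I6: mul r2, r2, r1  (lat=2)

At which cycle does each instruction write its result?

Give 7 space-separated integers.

Answer: 3 5 6 7 7 10 9

Derivation:
I0 add r3: issue@1 deps=(None,None) exec_start@1 write@3
I1 add r3: issue@2 deps=(None,0) exec_start@3 write@5
I2 mul r4: issue@3 deps=(None,None) exec_start@3 write@6
I3 add r2: issue@4 deps=(None,2) exec_start@6 write@7
I4 add r3: issue@5 deps=(2,1) exec_start@6 write@7
I5 add r4: issue@6 deps=(3,None) exec_start@7 write@10
I6 mul r2: issue@7 deps=(3,None) exec_start@7 write@9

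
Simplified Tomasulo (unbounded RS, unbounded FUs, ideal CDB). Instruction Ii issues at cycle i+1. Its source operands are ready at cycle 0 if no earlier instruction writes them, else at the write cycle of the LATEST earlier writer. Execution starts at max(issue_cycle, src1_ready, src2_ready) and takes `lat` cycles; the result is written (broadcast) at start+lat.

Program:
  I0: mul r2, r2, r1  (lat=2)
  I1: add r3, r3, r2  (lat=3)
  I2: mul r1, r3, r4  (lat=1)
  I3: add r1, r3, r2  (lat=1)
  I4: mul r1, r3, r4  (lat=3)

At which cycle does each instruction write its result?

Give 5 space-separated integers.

Answer: 3 6 7 7 9

Derivation:
I0 mul r2: issue@1 deps=(None,None) exec_start@1 write@3
I1 add r3: issue@2 deps=(None,0) exec_start@3 write@6
I2 mul r1: issue@3 deps=(1,None) exec_start@6 write@7
I3 add r1: issue@4 deps=(1,0) exec_start@6 write@7
I4 mul r1: issue@5 deps=(1,None) exec_start@6 write@9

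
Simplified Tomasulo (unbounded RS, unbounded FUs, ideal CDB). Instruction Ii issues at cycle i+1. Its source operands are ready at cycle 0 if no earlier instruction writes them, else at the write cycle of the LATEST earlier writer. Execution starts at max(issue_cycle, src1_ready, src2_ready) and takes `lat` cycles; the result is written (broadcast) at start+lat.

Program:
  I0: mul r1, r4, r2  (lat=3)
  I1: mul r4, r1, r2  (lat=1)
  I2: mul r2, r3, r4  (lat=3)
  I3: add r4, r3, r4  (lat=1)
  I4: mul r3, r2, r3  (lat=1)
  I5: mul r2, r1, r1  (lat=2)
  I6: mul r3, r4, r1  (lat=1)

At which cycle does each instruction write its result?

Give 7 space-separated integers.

I0 mul r1: issue@1 deps=(None,None) exec_start@1 write@4
I1 mul r4: issue@2 deps=(0,None) exec_start@4 write@5
I2 mul r2: issue@3 deps=(None,1) exec_start@5 write@8
I3 add r4: issue@4 deps=(None,1) exec_start@5 write@6
I4 mul r3: issue@5 deps=(2,None) exec_start@8 write@9
I5 mul r2: issue@6 deps=(0,0) exec_start@6 write@8
I6 mul r3: issue@7 deps=(3,0) exec_start@7 write@8

Answer: 4 5 8 6 9 8 8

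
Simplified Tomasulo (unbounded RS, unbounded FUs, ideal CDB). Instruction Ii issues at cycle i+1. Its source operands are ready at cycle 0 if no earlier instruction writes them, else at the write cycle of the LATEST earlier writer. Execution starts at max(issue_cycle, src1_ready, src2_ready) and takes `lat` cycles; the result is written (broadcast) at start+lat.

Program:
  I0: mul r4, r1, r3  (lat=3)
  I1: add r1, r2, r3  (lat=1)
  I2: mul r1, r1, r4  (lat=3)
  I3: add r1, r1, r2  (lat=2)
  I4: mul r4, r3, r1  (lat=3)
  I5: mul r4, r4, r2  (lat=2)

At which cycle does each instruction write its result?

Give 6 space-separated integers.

I0 mul r4: issue@1 deps=(None,None) exec_start@1 write@4
I1 add r1: issue@2 deps=(None,None) exec_start@2 write@3
I2 mul r1: issue@3 deps=(1,0) exec_start@4 write@7
I3 add r1: issue@4 deps=(2,None) exec_start@7 write@9
I4 mul r4: issue@5 deps=(None,3) exec_start@9 write@12
I5 mul r4: issue@6 deps=(4,None) exec_start@12 write@14

Answer: 4 3 7 9 12 14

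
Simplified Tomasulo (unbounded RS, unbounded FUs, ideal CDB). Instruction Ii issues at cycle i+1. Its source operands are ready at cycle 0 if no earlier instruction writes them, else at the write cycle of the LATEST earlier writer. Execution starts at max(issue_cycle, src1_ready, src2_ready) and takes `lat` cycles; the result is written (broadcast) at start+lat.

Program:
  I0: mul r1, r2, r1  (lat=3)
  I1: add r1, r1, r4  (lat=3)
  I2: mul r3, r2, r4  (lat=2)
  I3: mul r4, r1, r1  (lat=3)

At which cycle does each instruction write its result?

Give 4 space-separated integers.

Answer: 4 7 5 10

Derivation:
I0 mul r1: issue@1 deps=(None,None) exec_start@1 write@4
I1 add r1: issue@2 deps=(0,None) exec_start@4 write@7
I2 mul r3: issue@3 deps=(None,None) exec_start@3 write@5
I3 mul r4: issue@4 deps=(1,1) exec_start@7 write@10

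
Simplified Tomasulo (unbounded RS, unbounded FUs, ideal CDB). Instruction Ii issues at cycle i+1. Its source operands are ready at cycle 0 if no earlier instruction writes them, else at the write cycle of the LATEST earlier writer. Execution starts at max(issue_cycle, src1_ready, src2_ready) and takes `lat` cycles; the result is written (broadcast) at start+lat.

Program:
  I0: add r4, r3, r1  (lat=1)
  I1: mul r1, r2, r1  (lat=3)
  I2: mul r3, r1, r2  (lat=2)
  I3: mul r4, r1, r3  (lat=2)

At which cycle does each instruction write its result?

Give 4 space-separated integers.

Answer: 2 5 7 9

Derivation:
I0 add r4: issue@1 deps=(None,None) exec_start@1 write@2
I1 mul r1: issue@2 deps=(None,None) exec_start@2 write@5
I2 mul r3: issue@3 deps=(1,None) exec_start@5 write@7
I3 mul r4: issue@4 deps=(1,2) exec_start@7 write@9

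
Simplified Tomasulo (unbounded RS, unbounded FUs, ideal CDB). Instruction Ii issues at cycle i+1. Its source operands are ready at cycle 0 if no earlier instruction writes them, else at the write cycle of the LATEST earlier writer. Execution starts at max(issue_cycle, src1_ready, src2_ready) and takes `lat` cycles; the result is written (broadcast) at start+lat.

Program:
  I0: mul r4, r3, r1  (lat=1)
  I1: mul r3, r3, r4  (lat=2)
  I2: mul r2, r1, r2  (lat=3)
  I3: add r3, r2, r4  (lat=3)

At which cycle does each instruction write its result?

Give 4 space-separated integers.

I0 mul r4: issue@1 deps=(None,None) exec_start@1 write@2
I1 mul r3: issue@2 deps=(None,0) exec_start@2 write@4
I2 mul r2: issue@3 deps=(None,None) exec_start@3 write@6
I3 add r3: issue@4 deps=(2,0) exec_start@6 write@9

Answer: 2 4 6 9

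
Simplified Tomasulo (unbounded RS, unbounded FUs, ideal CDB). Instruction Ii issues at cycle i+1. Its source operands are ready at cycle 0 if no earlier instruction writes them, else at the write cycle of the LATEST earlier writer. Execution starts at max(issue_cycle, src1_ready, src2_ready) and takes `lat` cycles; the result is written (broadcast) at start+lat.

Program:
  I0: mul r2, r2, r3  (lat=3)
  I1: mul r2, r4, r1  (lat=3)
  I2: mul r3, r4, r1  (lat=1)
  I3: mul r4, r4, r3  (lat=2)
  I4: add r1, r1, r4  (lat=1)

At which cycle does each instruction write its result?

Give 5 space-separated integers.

Answer: 4 5 4 6 7

Derivation:
I0 mul r2: issue@1 deps=(None,None) exec_start@1 write@4
I1 mul r2: issue@2 deps=(None,None) exec_start@2 write@5
I2 mul r3: issue@3 deps=(None,None) exec_start@3 write@4
I3 mul r4: issue@4 deps=(None,2) exec_start@4 write@6
I4 add r1: issue@5 deps=(None,3) exec_start@6 write@7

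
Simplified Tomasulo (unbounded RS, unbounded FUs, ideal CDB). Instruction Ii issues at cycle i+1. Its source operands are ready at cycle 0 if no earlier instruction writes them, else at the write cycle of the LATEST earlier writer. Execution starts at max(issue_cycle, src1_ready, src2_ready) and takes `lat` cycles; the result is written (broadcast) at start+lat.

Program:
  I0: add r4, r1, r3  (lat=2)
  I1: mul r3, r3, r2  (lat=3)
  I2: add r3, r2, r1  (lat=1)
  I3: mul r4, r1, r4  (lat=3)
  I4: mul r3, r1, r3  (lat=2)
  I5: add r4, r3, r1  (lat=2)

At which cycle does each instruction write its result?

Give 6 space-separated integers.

Answer: 3 5 4 7 7 9

Derivation:
I0 add r4: issue@1 deps=(None,None) exec_start@1 write@3
I1 mul r3: issue@2 deps=(None,None) exec_start@2 write@5
I2 add r3: issue@3 deps=(None,None) exec_start@3 write@4
I3 mul r4: issue@4 deps=(None,0) exec_start@4 write@7
I4 mul r3: issue@5 deps=(None,2) exec_start@5 write@7
I5 add r4: issue@6 deps=(4,None) exec_start@7 write@9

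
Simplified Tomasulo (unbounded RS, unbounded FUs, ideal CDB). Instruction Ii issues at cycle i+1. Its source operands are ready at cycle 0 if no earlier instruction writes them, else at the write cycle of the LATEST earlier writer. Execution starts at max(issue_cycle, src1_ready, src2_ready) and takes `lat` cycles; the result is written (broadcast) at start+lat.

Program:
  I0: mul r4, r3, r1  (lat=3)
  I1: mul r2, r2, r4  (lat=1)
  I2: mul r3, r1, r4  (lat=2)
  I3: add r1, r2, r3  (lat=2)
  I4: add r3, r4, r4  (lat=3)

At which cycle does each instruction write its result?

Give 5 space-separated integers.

Answer: 4 5 6 8 8

Derivation:
I0 mul r4: issue@1 deps=(None,None) exec_start@1 write@4
I1 mul r2: issue@2 deps=(None,0) exec_start@4 write@5
I2 mul r3: issue@3 deps=(None,0) exec_start@4 write@6
I3 add r1: issue@4 deps=(1,2) exec_start@6 write@8
I4 add r3: issue@5 deps=(0,0) exec_start@5 write@8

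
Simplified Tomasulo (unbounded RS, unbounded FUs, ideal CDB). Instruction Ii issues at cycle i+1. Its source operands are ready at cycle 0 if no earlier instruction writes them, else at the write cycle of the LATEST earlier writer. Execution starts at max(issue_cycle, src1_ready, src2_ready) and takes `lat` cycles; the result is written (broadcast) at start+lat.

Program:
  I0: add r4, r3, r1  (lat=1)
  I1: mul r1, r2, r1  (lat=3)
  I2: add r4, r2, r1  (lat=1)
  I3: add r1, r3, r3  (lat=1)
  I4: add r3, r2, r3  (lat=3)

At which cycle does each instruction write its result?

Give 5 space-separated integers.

I0 add r4: issue@1 deps=(None,None) exec_start@1 write@2
I1 mul r1: issue@2 deps=(None,None) exec_start@2 write@5
I2 add r4: issue@3 deps=(None,1) exec_start@5 write@6
I3 add r1: issue@4 deps=(None,None) exec_start@4 write@5
I4 add r3: issue@5 deps=(None,None) exec_start@5 write@8

Answer: 2 5 6 5 8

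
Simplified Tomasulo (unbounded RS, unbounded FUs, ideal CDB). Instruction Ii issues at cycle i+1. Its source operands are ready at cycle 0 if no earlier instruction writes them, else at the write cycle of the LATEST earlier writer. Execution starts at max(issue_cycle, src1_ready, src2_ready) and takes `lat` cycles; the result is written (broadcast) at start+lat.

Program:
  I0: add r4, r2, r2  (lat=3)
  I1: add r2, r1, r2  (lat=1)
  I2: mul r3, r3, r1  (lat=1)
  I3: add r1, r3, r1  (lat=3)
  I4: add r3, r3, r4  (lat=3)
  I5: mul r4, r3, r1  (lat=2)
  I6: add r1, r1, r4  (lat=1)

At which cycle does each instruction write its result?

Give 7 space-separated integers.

I0 add r4: issue@1 deps=(None,None) exec_start@1 write@4
I1 add r2: issue@2 deps=(None,None) exec_start@2 write@3
I2 mul r3: issue@3 deps=(None,None) exec_start@3 write@4
I3 add r1: issue@4 deps=(2,None) exec_start@4 write@7
I4 add r3: issue@5 deps=(2,0) exec_start@5 write@8
I5 mul r4: issue@6 deps=(4,3) exec_start@8 write@10
I6 add r1: issue@7 deps=(3,5) exec_start@10 write@11

Answer: 4 3 4 7 8 10 11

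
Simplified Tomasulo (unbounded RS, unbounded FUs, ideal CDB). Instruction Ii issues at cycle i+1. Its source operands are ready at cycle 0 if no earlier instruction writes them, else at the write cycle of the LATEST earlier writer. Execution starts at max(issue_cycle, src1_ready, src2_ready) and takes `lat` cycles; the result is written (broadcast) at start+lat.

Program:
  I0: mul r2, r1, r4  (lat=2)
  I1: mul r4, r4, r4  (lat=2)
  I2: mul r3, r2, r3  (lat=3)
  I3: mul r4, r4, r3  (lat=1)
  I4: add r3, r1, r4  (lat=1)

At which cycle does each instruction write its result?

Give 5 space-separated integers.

Answer: 3 4 6 7 8

Derivation:
I0 mul r2: issue@1 deps=(None,None) exec_start@1 write@3
I1 mul r4: issue@2 deps=(None,None) exec_start@2 write@4
I2 mul r3: issue@3 deps=(0,None) exec_start@3 write@6
I3 mul r4: issue@4 deps=(1,2) exec_start@6 write@7
I4 add r3: issue@5 deps=(None,3) exec_start@7 write@8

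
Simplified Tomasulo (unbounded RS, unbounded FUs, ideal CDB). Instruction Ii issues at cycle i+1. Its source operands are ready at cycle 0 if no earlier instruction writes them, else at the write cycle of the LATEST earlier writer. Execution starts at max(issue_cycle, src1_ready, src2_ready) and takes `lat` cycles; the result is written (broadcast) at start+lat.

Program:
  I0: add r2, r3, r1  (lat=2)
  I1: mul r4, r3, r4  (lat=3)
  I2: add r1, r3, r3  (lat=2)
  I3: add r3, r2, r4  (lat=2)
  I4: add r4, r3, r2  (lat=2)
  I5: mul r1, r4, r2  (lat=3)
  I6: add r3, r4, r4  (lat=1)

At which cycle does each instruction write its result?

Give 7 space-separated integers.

I0 add r2: issue@1 deps=(None,None) exec_start@1 write@3
I1 mul r4: issue@2 deps=(None,None) exec_start@2 write@5
I2 add r1: issue@3 deps=(None,None) exec_start@3 write@5
I3 add r3: issue@4 deps=(0,1) exec_start@5 write@7
I4 add r4: issue@5 deps=(3,0) exec_start@7 write@9
I5 mul r1: issue@6 deps=(4,0) exec_start@9 write@12
I6 add r3: issue@7 deps=(4,4) exec_start@9 write@10

Answer: 3 5 5 7 9 12 10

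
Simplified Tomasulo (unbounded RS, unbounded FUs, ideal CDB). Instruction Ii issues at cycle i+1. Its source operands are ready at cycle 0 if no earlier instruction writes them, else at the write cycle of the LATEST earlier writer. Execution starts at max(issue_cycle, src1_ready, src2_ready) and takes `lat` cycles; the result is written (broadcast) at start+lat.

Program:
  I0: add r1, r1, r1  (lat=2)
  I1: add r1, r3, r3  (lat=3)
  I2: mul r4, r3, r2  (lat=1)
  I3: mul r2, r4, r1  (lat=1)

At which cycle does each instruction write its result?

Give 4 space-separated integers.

I0 add r1: issue@1 deps=(None,None) exec_start@1 write@3
I1 add r1: issue@2 deps=(None,None) exec_start@2 write@5
I2 mul r4: issue@3 deps=(None,None) exec_start@3 write@4
I3 mul r2: issue@4 deps=(2,1) exec_start@5 write@6

Answer: 3 5 4 6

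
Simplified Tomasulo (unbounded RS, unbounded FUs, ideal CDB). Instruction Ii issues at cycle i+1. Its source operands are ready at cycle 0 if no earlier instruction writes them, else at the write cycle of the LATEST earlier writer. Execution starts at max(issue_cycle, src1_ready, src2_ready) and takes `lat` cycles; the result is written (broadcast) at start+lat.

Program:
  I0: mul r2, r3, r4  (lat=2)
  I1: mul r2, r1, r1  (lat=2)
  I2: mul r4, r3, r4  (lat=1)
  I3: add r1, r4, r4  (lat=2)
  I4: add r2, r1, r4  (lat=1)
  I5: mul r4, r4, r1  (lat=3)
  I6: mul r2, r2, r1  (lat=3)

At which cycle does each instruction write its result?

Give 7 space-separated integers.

Answer: 3 4 4 6 7 9 10

Derivation:
I0 mul r2: issue@1 deps=(None,None) exec_start@1 write@3
I1 mul r2: issue@2 deps=(None,None) exec_start@2 write@4
I2 mul r4: issue@3 deps=(None,None) exec_start@3 write@4
I3 add r1: issue@4 deps=(2,2) exec_start@4 write@6
I4 add r2: issue@5 deps=(3,2) exec_start@6 write@7
I5 mul r4: issue@6 deps=(2,3) exec_start@6 write@9
I6 mul r2: issue@7 deps=(4,3) exec_start@7 write@10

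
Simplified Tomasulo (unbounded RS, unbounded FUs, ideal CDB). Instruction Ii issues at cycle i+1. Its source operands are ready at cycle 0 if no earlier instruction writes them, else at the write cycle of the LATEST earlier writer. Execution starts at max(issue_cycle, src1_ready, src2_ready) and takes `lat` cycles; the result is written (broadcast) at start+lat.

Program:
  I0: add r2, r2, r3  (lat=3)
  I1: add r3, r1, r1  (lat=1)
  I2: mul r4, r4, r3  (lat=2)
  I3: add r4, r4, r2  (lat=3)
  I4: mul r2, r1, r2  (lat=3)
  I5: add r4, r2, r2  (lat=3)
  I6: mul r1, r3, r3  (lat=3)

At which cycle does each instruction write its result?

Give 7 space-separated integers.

I0 add r2: issue@1 deps=(None,None) exec_start@1 write@4
I1 add r3: issue@2 deps=(None,None) exec_start@2 write@3
I2 mul r4: issue@3 deps=(None,1) exec_start@3 write@5
I3 add r4: issue@4 deps=(2,0) exec_start@5 write@8
I4 mul r2: issue@5 deps=(None,0) exec_start@5 write@8
I5 add r4: issue@6 deps=(4,4) exec_start@8 write@11
I6 mul r1: issue@7 deps=(1,1) exec_start@7 write@10

Answer: 4 3 5 8 8 11 10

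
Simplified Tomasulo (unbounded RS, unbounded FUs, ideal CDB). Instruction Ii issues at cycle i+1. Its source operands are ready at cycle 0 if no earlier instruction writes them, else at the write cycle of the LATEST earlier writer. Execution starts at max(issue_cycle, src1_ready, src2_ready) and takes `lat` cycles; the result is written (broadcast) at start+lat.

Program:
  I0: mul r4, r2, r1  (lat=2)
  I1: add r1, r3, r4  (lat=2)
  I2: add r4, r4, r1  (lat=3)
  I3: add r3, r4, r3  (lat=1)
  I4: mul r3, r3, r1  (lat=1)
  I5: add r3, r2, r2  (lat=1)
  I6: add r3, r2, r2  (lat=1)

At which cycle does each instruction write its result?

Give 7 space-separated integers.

Answer: 3 5 8 9 10 7 8

Derivation:
I0 mul r4: issue@1 deps=(None,None) exec_start@1 write@3
I1 add r1: issue@2 deps=(None,0) exec_start@3 write@5
I2 add r4: issue@3 deps=(0,1) exec_start@5 write@8
I3 add r3: issue@4 deps=(2,None) exec_start@8 write@9
I4 mul r3: issue@5 deps=(3,1) exec_start@9 write@10
I5 add r3: issue@6 deps=(None,None) exec_start@6 write@7
I6 add r3: issue@7 deps=(None,None) exec_start@7 write@8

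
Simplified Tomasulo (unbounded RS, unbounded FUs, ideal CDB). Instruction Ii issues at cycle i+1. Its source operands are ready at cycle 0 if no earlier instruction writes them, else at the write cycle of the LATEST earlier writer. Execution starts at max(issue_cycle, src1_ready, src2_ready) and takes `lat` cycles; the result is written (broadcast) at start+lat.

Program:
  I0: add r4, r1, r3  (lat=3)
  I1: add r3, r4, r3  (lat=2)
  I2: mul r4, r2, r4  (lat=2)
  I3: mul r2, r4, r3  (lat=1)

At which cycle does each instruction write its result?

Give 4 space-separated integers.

Answer: 4 6 6 7

Derivation:
I0 add r4: issue@1 deps=(None,None) exec_start@1 write@4
I1 add r3: issue@2 deps=(0,None) exec_start@4 write@6
I2 mul r4: issue@3 deps=(None,0) exec_start@4 write@6
I3 mul r2: issue@4 deps=(2,1) exec_start@6 write@7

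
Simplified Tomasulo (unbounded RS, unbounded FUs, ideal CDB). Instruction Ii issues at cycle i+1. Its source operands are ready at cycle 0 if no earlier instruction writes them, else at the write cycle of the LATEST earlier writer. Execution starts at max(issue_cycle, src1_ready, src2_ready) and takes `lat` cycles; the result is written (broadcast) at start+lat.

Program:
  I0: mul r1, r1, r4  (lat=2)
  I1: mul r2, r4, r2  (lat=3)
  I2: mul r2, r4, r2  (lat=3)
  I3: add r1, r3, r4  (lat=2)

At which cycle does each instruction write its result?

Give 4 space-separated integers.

Answer: 3 5 8 6

Derivation:
I0 mul r1: issue@1 deps=(None,None) exec_start@1 write@3
I1 mul r2: issue@2 deps=(None,None) exec_start@2 write@5
I2 mul r2: issue@3 deps=(None,1) exec_start@5 write@8
I3 add r1: issue@4 deps=(None,None) exec_start@4 write@6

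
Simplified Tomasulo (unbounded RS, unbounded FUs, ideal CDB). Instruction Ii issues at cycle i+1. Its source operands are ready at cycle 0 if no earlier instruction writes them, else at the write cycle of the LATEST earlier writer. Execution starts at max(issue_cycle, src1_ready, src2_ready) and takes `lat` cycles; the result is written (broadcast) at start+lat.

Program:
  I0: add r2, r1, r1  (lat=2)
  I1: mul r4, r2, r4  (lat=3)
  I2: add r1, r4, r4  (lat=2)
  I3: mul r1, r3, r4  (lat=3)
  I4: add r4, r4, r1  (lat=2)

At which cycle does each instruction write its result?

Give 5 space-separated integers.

I0 add r2: issue@1 deps=(None,None) exec_start@1 write@3
I1 mul r4: issue@2 deps=(0,None) exec_start@3 write@6
I2 add r1: issue@3 deps=(1,1) exec_start@6 write@8
I3 mul r1: issue@4 deps=(None,1) exec_start@6 write@9
I4 add r4: issue@5 deps=(1,3) exec_start@9 write@11

Answer: 3 6 8 9 11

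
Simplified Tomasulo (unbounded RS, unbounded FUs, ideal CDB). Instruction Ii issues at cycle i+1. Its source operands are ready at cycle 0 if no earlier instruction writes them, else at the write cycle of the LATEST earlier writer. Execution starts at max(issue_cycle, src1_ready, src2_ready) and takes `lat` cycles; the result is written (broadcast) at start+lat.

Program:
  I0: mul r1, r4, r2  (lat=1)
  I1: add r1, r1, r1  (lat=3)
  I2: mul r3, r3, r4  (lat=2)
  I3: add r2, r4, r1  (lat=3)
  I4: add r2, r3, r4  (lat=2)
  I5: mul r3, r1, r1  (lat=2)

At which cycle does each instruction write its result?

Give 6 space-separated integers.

I0 mul r1: issue@1 deps=(None,None) exec_start@1 write@2
I1 add r1: issue@2 deps=(0,0) exec_start@2 write@5
I2 mul r3: issue@3 deps=(None,None) exec_start@3 write@5
I3 add r2: issue@4 deps=(None,1) exec_start@5 write@8
I4 add r2: issue@5 deps=(2,None) exec_start@5 write@7
I5 mul r3: issue@6 deps=(1,1) exec_start@6 write@8

Answer: 2 5 5 8 7 8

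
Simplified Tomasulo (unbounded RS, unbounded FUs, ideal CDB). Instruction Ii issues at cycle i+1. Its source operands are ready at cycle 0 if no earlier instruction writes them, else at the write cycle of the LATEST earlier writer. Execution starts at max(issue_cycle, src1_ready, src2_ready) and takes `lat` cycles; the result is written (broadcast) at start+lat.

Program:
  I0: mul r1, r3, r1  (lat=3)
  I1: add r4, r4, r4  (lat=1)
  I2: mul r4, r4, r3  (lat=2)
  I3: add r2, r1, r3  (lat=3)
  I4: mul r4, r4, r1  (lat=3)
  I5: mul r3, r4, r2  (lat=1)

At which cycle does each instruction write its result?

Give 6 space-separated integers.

Answer: 4 3 5 7 8 9

Derivation:
I0 mul r1: issue@1 deps=(None,None) exec_start@1 write@4
I1 add r4: issue@2 deps=(None,None) exec_start@2 write@3
I2 mul r4: issue@3 deps=(1,None) exec_start@3 write@5
I3 add r2: issue@4 deps=(0,None) exec_start@4 write@7
I4 mul r4: issue@5 deps=(2,0) exec_start@5 write@8
I5 mul r3: issue@6 deps=(4,3) exec_start@8 write@9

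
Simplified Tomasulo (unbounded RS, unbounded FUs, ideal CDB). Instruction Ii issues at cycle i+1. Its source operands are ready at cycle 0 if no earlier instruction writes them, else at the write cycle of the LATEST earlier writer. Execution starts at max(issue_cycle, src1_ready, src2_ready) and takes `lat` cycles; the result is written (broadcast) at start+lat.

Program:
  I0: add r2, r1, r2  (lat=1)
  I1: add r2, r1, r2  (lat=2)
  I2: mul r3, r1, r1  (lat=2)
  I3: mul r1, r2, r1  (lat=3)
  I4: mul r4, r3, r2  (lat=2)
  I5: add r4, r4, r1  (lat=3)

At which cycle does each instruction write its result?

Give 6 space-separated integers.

Answer: 2 4 5 7 7 10

Derivation:
I0 add r2: issue@1 deps=(None,None) exec_start@1 write@2
I1 add r2: issue@2 deps=(None,0) exec_start@2 write@4
I2 mul r3: issue@3 deps=(None,None) exec_start@3 write@5
I3 mul r1: issue@4 deps=(1,None) exec_start@4 write@7
I4 mul r4: issue@5 deps=(2,1) exec_start@5 write@7
I5 add r4: issue@6 deps=(4,3) exec_start@7 write@10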